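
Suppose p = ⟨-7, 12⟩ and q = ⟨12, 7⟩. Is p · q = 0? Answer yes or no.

yes

p · q = (-7)·12 + 12·7 = -84 + 84 = 0
Zero, so the vectors are orthogonal.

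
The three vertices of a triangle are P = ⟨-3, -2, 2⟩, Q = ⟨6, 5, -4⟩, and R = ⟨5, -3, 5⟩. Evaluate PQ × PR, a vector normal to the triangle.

(15, -75, -65)

PQ = (9, 7, -6)
PR = (8, -1, 3)
i: 7·3 - (-6)·(-1) = 21 - 6 = 15
j: (-6)·8 - 9·3 = -48 - 27 = -75
k: 9·(-1) - 7·8 = -9 - 56 = -65
PQ × PR = (15, -75, -65)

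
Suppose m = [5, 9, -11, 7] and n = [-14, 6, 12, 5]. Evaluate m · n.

m · n = 5·(-14) + 9·6 + (-11)·12 + 7·5 = -70 + 54 - 132 + 35 = -113

-113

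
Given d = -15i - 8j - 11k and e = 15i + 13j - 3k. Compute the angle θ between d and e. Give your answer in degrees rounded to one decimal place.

d · e = (-15)·15 + (-8)·13 + (-11)·(-3) = -225 - 104 + 33 = -296
|d|² = 225 + 64 + 121 = 410,  |d| = √410 ≈ 20.248457
|e|² = 225 + 169 + 9 = 403,  |e| = √403 ≈ 20.074860
cos θ = -296 / (20.248457 · 20.074860) ≈ -0.72819
θ = arccos(-0.72819) ≈ 136.7°

136.7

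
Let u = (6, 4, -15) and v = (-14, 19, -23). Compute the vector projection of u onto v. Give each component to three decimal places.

(-4.344, 5.896, -7.137)

u · v = 6·(-14) + 4·19 + (-15)·(-23) = -84 + 76 + 345 = 337
|v|² = 196 + 361 + 529 = 1086
proj_v u = (337/1086) · (-14, 19, -23) ≈ (-4.344, 5.896, -7.137)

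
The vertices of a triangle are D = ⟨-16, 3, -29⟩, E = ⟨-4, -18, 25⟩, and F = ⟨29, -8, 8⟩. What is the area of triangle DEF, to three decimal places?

DE = (12, -21, 54),  DF = (45, -11, 37)
i: (-21)·37 - 54·(-11) = -777 - (-594) = -183
j: 54·45 - 12·37 = 2430 - 444 = 1986
k: 12·(-11) - (-21)·45 = -132 - (-945) = 813
DE × DF = (-183, 1986, 813)
|DE × DF| = √4638654 ≈ 2153.7535
area = ½ · 2153.7535 ≈ 1076.877

1076.877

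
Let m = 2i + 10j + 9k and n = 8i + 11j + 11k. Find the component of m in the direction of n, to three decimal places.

m · n = 2·8 + 10·11 + 9·11 = 16 + 110 + 99 = 225
|n| = √(64 + 121 + 121) = √306 ≈ 17.4929
comp_n m = 225 / √306 ≈ 12.862

12.862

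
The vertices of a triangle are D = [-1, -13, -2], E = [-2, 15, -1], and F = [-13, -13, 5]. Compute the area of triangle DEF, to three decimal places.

DE = (-1, 28, 1),  DF = (-12, 0, 7)
i: 28·7 - 1·0 = 196 - 0 = 196
j: 1·(-12) - (-1)·7 = -12 - (-7) = -5
k: (-1)·0 - 28·(-12) = 0 - (-336) = 336
DE × DF = (196, -5, 336)
|DE × DF| = √151337 ≈ 389.0206
area = ½ · 389.0206 ≈ 194.510

194.510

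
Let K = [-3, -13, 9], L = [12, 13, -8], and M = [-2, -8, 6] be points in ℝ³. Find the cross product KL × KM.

(7, 28, 49)

KL = (15, 26, -17)
KM = (1, 5, -3)
i: 26·(-3) - (-17)·5 = -78 - (-85) = 7
j: (-17)·1 - 15·(-3) = -17 - (-45) = 28
k: 15·5 - 26·1 = 75 - 26 = 49
KL × KM = (7, 28, 49)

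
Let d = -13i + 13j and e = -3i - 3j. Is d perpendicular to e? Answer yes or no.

d · e = (-13)·(-3) + 13·(-3) = 39 - 39 = 0
Zero, so the vectors are orthogonal.

yes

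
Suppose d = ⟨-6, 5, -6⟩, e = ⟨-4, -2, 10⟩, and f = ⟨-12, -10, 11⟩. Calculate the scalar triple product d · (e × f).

-944

e × f:
i: (-2)·11 - 10·(-10) = -22 - (-100) = 78
j: 10·(-12) - (-4)·11 = -120 - (-44) = -76
k: (-4)·(-10) - (-2)·(-12) = 40 - 24 = 16
e × f = (78, -76, 16)
d · (e × f) = (-6)·78 + 5·(-76) + (-6)·16 = -468 - 380 - 96 = -944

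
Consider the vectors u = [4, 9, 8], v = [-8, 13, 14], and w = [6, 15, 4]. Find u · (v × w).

v × w:
i: 13·4 - 14·15 = 52 - 210 = -158
j: 14·6 - (-8)·4 = 84 - (-32) = 116
k: (-8)·15 - 13·6 = -120 - 78 = -198
v × w = (-158, 116, -198)
u · (v × w) = 4·(-158) + 9·116 + 8·(-198) = -632 + 1044 - 1584 = -1172

-1172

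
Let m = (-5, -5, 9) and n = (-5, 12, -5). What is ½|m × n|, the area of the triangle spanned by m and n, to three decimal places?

i: (-5)·(-5) - 9·12 = 25 - 108 = -83
j: 9·(-5) - (-5)·(-5) = -45 - 25 = -70
k: (-5)·12 - (-5)·(-5) = -60 - 25 = -85
m × n = (-83, -70, -85)
|m × n| = √((-83)² + (-70)² + (-85)²) = √19014 ≈ 137.8913
area = ½ · 137.8913 ≈ 68.946

68.946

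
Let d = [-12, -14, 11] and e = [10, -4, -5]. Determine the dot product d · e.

-119

d · e = (-12)·10 + (-14)·(-4) + 11·(-5) = -120 + 56 - 55 = -119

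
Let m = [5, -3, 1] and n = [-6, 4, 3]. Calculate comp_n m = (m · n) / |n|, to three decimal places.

m · n = 5·(-6) + (-3)·4 + 1·3 = -30 - 12 + 3 = -39
|n| = √(36 + 16 + 9) = √61 ≈ 7.8102
comp_n m = -39 / √61 ≈ -4.993

-4.993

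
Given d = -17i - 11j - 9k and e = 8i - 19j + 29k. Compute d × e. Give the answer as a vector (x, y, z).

i: (-11)·29 - (-9)·(-19) = -319 - 171 = -490
j: (-9)·8 - (-17)·29 = -72 - (-493) = 421
k: (-17)·(-19) - (-11)·8 = 323 - (-88) = 411
d × e = (-490, 421, 411)

(-490, 421, 411)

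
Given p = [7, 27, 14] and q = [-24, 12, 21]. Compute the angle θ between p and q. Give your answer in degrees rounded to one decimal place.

65.0

p · q = 7·(-24) + 27·12 + 14·21 = -168 + 324 + 294 = 450
|p|² = 49 + 729 + 196 = 974,  |p| = √974 ≈ 31.208973
|q|² = 576 + 144 + 441 = 1161,  |q| = √1161 ≈ 34.073450
cos θ = 450 / (31.208973 · 34.073450) ≈ 0.42317
θ = arccos(0.42317) ≈ 65.0°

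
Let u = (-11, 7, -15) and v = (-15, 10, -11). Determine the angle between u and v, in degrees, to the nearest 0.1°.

u · v = (-11)·(-15) + 7·10 + (-15)·(-11) = 165 + 70 + 165 = 400
|u|² = 121 + 49 + 225 = 395,  |u| = √395 ≈ 19.874607
|v|² = 225 + 100 + 121 = 446,  |v| = √446 ≈ 21.118712
cos θ = 400 / (19.874607 · 21.118712) ≈ 0.95300
θ = arccos(0.95300) ≈ 17.6°

17.6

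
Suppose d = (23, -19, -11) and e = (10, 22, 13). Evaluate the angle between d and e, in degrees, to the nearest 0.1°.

112.3

d · e = 23·10 + (-19)·22 + (-11)·13 = 230 - 418 - 143 = -331
|d|² = 529 + 361 + 121 = 1011,  |d| = √1011 ≈ 31.796226
|e|² = 100 + 484 + 169 = 753,  |e| = √753 ≈ 27.440845
cos θ = -331 / (31.796226 · 27.440845) ≈ -0.37936
θ = arccos(-0.37936) ≈ 112.3°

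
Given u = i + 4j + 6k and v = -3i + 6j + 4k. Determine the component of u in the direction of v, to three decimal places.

u · v = 1·(-3) + 4·6 + 6·4 = -3 + 24 + 24 = 45
|v| = √(9 + 36 + 16) = √61 ≈ 7.8102
comp_v u = 45 / √61 ≈ 5.762

5.762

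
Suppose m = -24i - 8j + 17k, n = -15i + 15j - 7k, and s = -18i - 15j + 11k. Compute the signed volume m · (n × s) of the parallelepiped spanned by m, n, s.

4647

n × s:
i: 15·11 - (-7)·(-15) = 165 - 105 = 60
j: (-7)·(-18) - (-15)·11 = 126 - (-165) = 291
k: (-15)·(-15) - 15·(-18) = 225 - (-270) = 495
n × s = (60, 291, 495)
m · (n × s) = (-24)·60 + (-8)·291 + 17·495 = -1440 - 2328 + 8415 = 4647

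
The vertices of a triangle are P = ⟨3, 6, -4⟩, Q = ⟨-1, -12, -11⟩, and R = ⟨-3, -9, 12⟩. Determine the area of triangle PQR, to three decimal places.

204.932

PQ = (-4, -18, -7),  PR = (-6, -15, 16)
i: (-18)·16 - (-7)·(-15) = -288 - 105 = -393
j: (-7)·(-6) - (-4)·16 = 42 - (-64) = 106
k: (-4)·(-15) - (-18)·(-6) = 60 - 108 = -48
PQ × PR = (-393, 106, -48)
|PQ × PR| = √167989 ≈ 409.8646
area = ½ · 409.8646 ≈ 204.932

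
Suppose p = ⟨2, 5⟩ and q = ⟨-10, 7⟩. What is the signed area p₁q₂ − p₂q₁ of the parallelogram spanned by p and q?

64

2·7 - 5·(-10) = 14 - (-50) = 64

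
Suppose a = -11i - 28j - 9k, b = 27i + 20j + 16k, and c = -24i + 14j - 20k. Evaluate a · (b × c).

-5226

b × c:
i: 20·(-20) - 16·14 = -400 - 224 = -624
j: 16·(-24) - 27·(-20) = -384 - (-540) = 156
k: 27·14 - 20·(-24) = 378 - (-480) = 858
b × c = (-624, 156, 858)
a · (b × c) = (-11)·(-624) + (-28)·156 + (-9)·858 = 6864 - 4368 - 7722 = -5226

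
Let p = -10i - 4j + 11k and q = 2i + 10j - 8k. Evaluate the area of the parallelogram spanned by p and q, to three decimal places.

i: (-4)·(-8) - 11·10 = 32 - 110 = -78
j: 11·2 - (-10)·(-8) = 22 - 80 = -58
k: (-10)·10 - (-4)·2 = -100 - (-8) = -92
p × q = (-78, -58, -92)
|p × q| = √((-78)² + (-58)² + (-92)²) = √17912 ≈ 133.8357

133.836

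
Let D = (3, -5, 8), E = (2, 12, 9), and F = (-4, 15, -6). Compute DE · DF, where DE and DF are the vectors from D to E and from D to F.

DE = E − D = (-1, 17, 1)
DF = F − D = (-7, 20, -14)
DE · DF = (-1)·(-7) + 17·20 + 1·(-14) = 7 + 340 - 14 = 333

333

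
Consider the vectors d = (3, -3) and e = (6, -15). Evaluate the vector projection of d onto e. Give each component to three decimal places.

(1.448, -3.621)

d · e = 3·6 + (-3)·(-15) = 18 + 45 = 63
|e|² = 36 + 225 = 261
proj_e d = (63/261) · (6, -15) ≈ (1.448, -3.621)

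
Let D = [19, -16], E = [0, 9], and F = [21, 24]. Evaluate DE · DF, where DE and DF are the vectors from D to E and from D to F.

962

DE = E − D = (-19, 25)
DF = F − D = (2, 40)
DE · DF = (-19)·2 + 25·40 = -38 + 1000 = 962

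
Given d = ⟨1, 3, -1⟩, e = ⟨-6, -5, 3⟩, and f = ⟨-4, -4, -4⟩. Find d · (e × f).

e × f:
i: (-5)·(-4) - 3·(-4) = 20 - (-12) = 32
j: 3·(-4) - (-6)·(-4) = -12 - 24 = -36
k: (-6)·(-4) - (-5)·(-4) = 24 - 20 = 4
e × f = (32, -36, 4)
d · (e × f) = 1·32 + 3·(-36) + (-1)·4 = 32 - 108 - 4 = -80

-80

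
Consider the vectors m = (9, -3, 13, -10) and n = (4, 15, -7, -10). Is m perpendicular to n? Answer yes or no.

yes

m · n = 9·4 + (-3)·15 + 13·(-7) + (-10)·(-10) = 36 - 45 - 91 + 100 = 0
Zero, so the vectors are orthogonal.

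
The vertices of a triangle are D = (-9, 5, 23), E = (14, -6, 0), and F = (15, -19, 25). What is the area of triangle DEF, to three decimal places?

DE = (23, -11, -23),  DF = (24, -24, 2)
i: (-11)·2 - (-23)·(-24) = -22 - 552 = -574
j: (-23)·24 - 23·2 = -552 - 46 = -598
k: 23·(-24) - (-11)·24 = -552 - (-264) = -288
DE × DF = (-574, -598, -288)
|DE × DF| = √770024 ≈ 877.5101
area = ½ · 877.5101 ≈ 438.755

438.755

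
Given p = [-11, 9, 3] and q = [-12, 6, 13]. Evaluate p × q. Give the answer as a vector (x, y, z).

i: 9·13 - 3·6 = 117 - 18 = 99
j: 3·(-12) - (-11)·13 = -36 - (-143) = 107
k: (-11)·6 - 9·(-12) = -66 - (-108) = 42
p × q = (99, 107, 42)

(99, 107, 42)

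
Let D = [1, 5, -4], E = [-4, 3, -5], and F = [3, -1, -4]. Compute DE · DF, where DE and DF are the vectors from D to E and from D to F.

DE = E − D = (-5, -2, -1)
DF = F − D = (2, -6, 0)
DE · DF = (-5)·2 + (-2)·(-6) + (-1)·0 = -10 + 12 + 0 = 2

2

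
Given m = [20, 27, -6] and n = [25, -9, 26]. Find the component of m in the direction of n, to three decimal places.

m · n = 20·25 + 27·(-9) + (-6)·26 = 500 - 243 - 156 = 101
|n| = √(625 + 81 + 676) = √1382 ≈ 37.1753
comp_n m = 101 / √1382 ≈ 2.717

2.717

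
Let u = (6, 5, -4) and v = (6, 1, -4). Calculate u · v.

u · v = 6·6 + 5·1 + (-4)·(-4) = 36 + 5 + 16 = 57

57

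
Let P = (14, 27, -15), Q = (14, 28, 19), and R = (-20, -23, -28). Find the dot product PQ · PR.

PQ = Q − P = (0, 1, 34)
PR = R − P = (-34, -50, -13)
PQ · PR = 0·(-34) + 1·(-50) + 34·(-13) = 0 - 50 - 442 = -492

-492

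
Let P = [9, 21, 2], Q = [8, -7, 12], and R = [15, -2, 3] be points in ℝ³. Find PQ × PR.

PQ = (-1, -28, 10)
PR = (6, -23, 1)
i: (-28)·1 - 10·(-23) = -28 - (-230) = 202
j: 10·6 - (-1)·1 = 60 - (-1) = 61
k: (-1)·(-23) - (-28)·6 = 23 - (-168) = 191
PQ × PR = (202, 61, 191)

(202, 61, 191)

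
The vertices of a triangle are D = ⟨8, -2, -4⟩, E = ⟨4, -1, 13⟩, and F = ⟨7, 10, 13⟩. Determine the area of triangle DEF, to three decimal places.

DE = (-4, 1, 17),  DF = (-1, 12, 17)
i: 1·17 - 17·12 = 17 - 204 = -187
j: 17·(-1) - (-4)·17 = -17 - (-68) = 51
k: (-4)·12 - 1·(-1) = -48 - (-1) = -47
DE × DF = (-187, 51, -47)
|DE × DF| = √39779 ≈ 199.4467
area = ½ · 199.4467 ≈ 99.723

99.723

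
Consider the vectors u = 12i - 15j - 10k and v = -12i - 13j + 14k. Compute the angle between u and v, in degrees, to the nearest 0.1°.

100.5

u · v = 12·(-12) + (-15)·(-13) + (-10)·14 = -144 + 195 - 140 = -89
|u|² = 144 + 225 + 100 = 469,  |u| = √469 ≈ 21.656408
|v|² = 144 + 169 + 196 = 509,  |v| = √509 ≈ 22.561028
cos θ = -89 / (21.656408 · 22.561028) ≈ -0.18216
θ = arccos(-0.18216) ≈ 100.5°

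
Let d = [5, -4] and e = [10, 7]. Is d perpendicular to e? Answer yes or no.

d · e = 5·10 + (-4)·7 = 50 - 28 = 22
Nonzero, so the vectors are not orthogonal.

no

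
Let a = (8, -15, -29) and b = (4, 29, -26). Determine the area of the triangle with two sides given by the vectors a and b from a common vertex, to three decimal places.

i: (-15)·(-26) - (-29)·29 = 390 - (-841) = 1231
j: (-29)·4 - 8·(-26) = -116 - (-208) = 92
k: 8·29 - (-15)·4 = 232 - (-60) = 292
a × b = (1231, 92, 292)
|a × b| = √(1231² + 92² + 292²) = √1609089 ≈ 1268.4987
area = ½ · 1268.4987 ≈ 634.249

634.249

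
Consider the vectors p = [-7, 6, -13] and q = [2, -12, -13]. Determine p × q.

i: 6·(-13) - (-13)·(-12) = -78 - 156 = -234
j: (-13)·2 - (-7)·(-13) = -26 - 91 = -117
k: (-7)·(-12) - 6·2 = 84 - 12 = 72
p × q = (-234, -117, 72)

(-234, -117, 72)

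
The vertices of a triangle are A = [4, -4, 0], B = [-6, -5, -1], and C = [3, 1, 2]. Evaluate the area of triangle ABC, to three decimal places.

27.618

AB = (-10, -1, -1),  AC = (-1, 5, 2)
i: (-1)·2 - (-1)·5 = -2 - (-5) = 3
j: (-1)·(-1) - (-10)·2 = 1 - (-20) = 21
k: (-10)·5 - (-1)·(-1) = -50 - 1 = -51
AB × AC = (3, 21, -51)
|AB × AC| = √3051 ≈ 55.2359
area = ½ · 55.2359 ≈ 27.618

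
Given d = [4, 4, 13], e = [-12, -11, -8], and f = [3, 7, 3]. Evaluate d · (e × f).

e × f:
i: (-11)·3 - (-8)·7 = -33 - (-56) = 23
j: (-8)·3 - (-12)·3 = -24 - (-36) = 12
k: (-12)·7 - (-11)·3 = -84 - (-33) = -51
e × f = (23, 12, -51)
d · (e × f) = 4·23 + 4·12 + 13·(-51) = 92 + 48 - 663 = -523

-523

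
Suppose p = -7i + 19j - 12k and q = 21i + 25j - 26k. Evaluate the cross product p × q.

(-194, -434, -574)

i: 19·(-26) - (-12)·25 = -494 - (-300) = -194
j: (-12)·21 - (-7)·(-26) = -252 - 182 = -434
k: (-7)·25 - 19·21 = -175 - 399 = -574
p × q = (-194, -434, -574)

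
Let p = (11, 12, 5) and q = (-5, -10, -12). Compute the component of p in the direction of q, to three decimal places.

p · q = 11·(-5) + 12·(-10) + 5·(-12) = -55 - 120 - 60 = -235
|q| = √(25 + 100 + 144) = √269 ≈ 16.4012
comp_q p = -235 / √269 ≈ -14.328

-14.328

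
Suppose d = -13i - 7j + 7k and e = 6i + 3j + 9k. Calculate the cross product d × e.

i: (-7)·9 - 7·3 = -63 - 21 = -84
j: 7·6 - (-13)·9 = 42 - (-117) = 159
k: (-13)·3 - (-7)·6 = -39 - (-42) = 3
d × e = (-84, 159, 3)

(-84, 159, 3)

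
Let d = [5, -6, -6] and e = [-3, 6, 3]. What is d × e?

i: (-6)·3 - (-6)·6 = -18 - (-36) = 18
j: (-6)·(-3) - 5·3 = 18 - 15 = 3
k: 5·6 - (-6)·(-3) = 30 - 18 = 12
d × e = (18, 3, 12)

(18, 3, 12)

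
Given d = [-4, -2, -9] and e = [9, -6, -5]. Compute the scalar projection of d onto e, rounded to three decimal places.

1.762

d · e = (-4)·9 + (-2)·(-6) + (-9)·(-5) = -36 + 12 + 45 = 21
|e| = √(81 + 36 + 25) = √142 ≈ 11.9164
comp_e d = 21 / √142 ≈ 1.762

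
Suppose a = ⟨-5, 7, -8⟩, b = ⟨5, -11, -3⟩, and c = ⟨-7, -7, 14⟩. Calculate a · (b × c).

b × c:
i: (-11)·14 - (-3)·(-7) = -154 - 21 = -175
j: (-3)·(-7) - 5·14 = 21 - 70 = -49
k: 5·(-7) - (-11)·(-7) = -35 - 77 = -112
b × c = (-175, -49, -112)
a · (b × c) = (-5)·(-175) + 7·(-49) + (-8)·(-112) = 875 - 343 + 896 = 1428

1428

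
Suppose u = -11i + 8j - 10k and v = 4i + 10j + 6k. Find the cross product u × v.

i: 8·6 - (-10)·10 = 48 - (-100) = 148
j: (-10)·4 - (-11)·6 = -40 - (-66) = 26
k: (-11)·10 - 8·4 = -110 - 32 = -142
u × v = (148, 26, -142)

(148, 26, -142)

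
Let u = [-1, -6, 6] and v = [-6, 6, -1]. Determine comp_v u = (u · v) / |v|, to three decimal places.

-4.213

u · v = (-1)·(-6) + (-6)·6 + 6·(-1) = 6 - 36 - 6 = -36
|v| = √(36 + 36 + 1) = √73 ≈ 8.5440
comp_v u = -36 / √73 ≈ -4.213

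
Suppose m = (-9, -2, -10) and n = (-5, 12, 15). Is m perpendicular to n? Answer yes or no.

no

m · n = (-9)·(-5) + (-2)·12 + (-10)·15 = 45 - 24 - 150 = -129
Nonzero, so the vectors are not orthogonal.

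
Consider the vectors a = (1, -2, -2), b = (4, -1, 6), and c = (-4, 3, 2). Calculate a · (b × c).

b × c:
i: (-1)·2 - 6·3 = -2 - 18 = -20
j: 6·(-4) - 4·2 = -24 - 8 = -32
k: 4·3 - (-1)·(-4) = 12 - 4 = 8
b × c = (-20, -32, 8)
a · (b × c) = 1·(-20) + (-2)·(-32) + (-2)·8 = -20 + 64 - 16 = 28

28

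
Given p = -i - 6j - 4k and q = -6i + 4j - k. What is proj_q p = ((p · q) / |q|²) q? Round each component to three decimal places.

(1.585, -1.057, 0.264)

p · q = (-1)·(-6) + (-6)·4 + (-4)·(-1) = 6 - 24 + 4 = -14
|q|² = 36 + 16 + 1 = 53
proj_q p = (-14/53) · (-6, 4, -1) ≈ (1.585, -1.057, 0.264)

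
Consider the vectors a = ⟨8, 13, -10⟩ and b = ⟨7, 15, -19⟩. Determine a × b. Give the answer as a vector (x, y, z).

(-97, 82, 29)

i: 13·(-19) - (-10)·15 = -247 - (-150) = -97
j: (-10)·7 - 8·(-19) = -70 - (-152) = 82
k: 8·15 - 13·7 = 120 - 91 = 29
a × b = (-97, 82, 29)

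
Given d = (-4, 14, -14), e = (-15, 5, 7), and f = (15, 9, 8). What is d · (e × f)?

e × f:
i: 5·8 - 7·9 = 40 - 63 = -23
j: 7·15 - (-15)·8 = 105 - (-120) = 225
k: (-15)·9 - 5·15 = -135 - 75 = -210
e × f = (-23, 225, -210)
d · (e × f) = (-4)·(-23) + 14·225 + (-14)·(-210) = 92 + 3150 + 2940 = 6182

6182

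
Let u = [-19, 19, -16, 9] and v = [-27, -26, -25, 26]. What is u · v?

653

u · v = (-19)·(-27) + 19·(-26) + (-16)·(-25) + 9·26 = 513 - 494 + 400 + 234 = 653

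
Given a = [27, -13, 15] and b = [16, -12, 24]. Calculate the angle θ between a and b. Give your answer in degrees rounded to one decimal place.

25.1

a · b = 27·16 + (-13)·(-12) + 15·24 = 432 + 156 + 360 = 948
|a|² = 729 + 169 + 225 = 1123,  |a| = √1123 ≈ 33.511192
|b|² = 256 + 144 + 576 = 976,  |b| = √976 ≈ 31.240999
cos θ = 948 / (33.511192 · 31.240999) ≈ 0.90551
θ = arccos(0.90551) ≈ 25.1°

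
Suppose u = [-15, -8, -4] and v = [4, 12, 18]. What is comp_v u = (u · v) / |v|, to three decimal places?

u · v = (-15)·4 + (-8)·12 + (-4)·18 = -60 - 96 - 72 = -228
|v| = √(16 + 144 + 324) = √484 ≈ 22.0000
comp_v u = -228 / √484 ≈ -10.364

-10.364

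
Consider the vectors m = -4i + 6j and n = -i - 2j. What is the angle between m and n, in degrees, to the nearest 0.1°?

119.7

m · n = (-4)·(-1) + 6·(-2) = 4 - 12 = -8
|m|² = 16 + 36 = 52,  |m| = √52 ≈ 7.211103
|n|² = 1 + 4 = 5,  |n| = √5 ≈ 2.236068
cos θ = -8 / (7.211103 · 2.236068) ≈ -0.49614
θ = arccos(-0.49614) ≈ 119.7°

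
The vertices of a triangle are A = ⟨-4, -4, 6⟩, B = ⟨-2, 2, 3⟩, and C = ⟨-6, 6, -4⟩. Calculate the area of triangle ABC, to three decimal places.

AB = (2, 6, -3),  AC = (-2, 10, -10)
i: 6·(-10) - (-3)·10 = -60 - (-30) = -30
j: (-3)·(-2) - 2·(-10) = 6 - (-20) = 26
k: 2·10 - 6·(-2) = 20 - (-12) = 32
AB × AC = (-30, 26, 32)
|AB × AC| = √2600 ≈ 50.9902
area = ½ · 50.9902 ≈ 25.495

25.495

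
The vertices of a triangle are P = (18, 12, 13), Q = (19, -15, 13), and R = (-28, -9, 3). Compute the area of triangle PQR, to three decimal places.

645.788

PQ = (1, -27, 0),  PR = (-46, -21, -10)
i: (-27)·(-10) - 0·(-21) = 270 - 0 = 270
j: 0·(-46) - 1·(-10) = 0 - (-10) = 10
k: 1·(-21) - (-27)·(-46) = -21 - 1242 = -1263
PQ × PR = (270, 10, -1263)
|PQ × PR| = √1668169 ≈ 1291.5762
area = ½ · 1291.5762 ≈ 645.788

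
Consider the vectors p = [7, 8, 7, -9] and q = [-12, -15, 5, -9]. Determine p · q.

p · q = 7·(-12) + 8·(-15) + 7·5 + (-9)·(-9) = -84 - 120 + 35 + 81 = -88

-88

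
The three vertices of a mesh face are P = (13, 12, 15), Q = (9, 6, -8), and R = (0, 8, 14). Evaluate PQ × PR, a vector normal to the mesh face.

PQ = (-4, -6, -23)
PR = (-13, -4, -1)
i: (-6)·(-1) - (-23)·(-4) = 6 - 92 = -86
j: (-23)·(-13) - (-4)·(-1) = 299 - 4 = 295
k: (-4)·(-4) - (-6)·(-13) = 16 - 78 = -62
PQ × PR = (-86, 295, -62)

(-86, 295, -62)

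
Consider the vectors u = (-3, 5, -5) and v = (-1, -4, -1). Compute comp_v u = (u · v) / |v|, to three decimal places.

-2.828

u · v = (-3)·(-1) + 5·(-4) + (-5)·(-1) = 3 - 20 + 5 = -12
|v| = √(1 + 16 + 1) = √18 ≈ 4.2426
comp_v u = -12 / √18 ≈ -2.828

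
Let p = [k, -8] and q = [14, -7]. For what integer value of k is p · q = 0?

-4

p · q = k·14 + (-8)·(-7) = 56 + 14k
Set equal to 0: 14k = -56, so k = -4.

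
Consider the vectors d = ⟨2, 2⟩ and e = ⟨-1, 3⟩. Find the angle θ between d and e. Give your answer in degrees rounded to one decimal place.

d · e = 2·(-1) + 2·3 = -2 + 6 = 4
|d|² = 4 + 4 = 8,  |d| = √8 ≈ 2.828427
|e|² = 1 + 9 = 10,  |e| = √10 ≈ 3.162278
cos θ = 4 / (2.828427 · 3.162278) ≈ 0.44721
θ = arccos(0.44721) ≈ 63.4°

63.4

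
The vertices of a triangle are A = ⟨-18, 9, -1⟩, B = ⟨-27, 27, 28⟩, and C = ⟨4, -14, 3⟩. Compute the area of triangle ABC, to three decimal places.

AB = (-9, 18, 29),  AC = (22, -23, 4)
i: 18·4 - 29·(-23) = 72 - (-667) = 739
j: 29·22 - (-9)·4 = 638 - (-36) = 674
k: (-9)·(-23) - 18·22 = 207 - 396 = -189
AB × AC = (739, 674, -189)
|AB × AC| = √1036118 ≈ 1017.8988
area = ½ · 1017.8988 ≈ 508.949

508.949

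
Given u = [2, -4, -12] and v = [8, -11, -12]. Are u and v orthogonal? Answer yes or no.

u · v = 2·8 + (-4)·(-11) + (-12)·(-12) = 16 + 44 + 144 = 204
Nonzero, so the vectors are not orthogonal.

no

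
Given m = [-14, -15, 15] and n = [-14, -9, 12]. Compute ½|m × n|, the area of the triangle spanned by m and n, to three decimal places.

52.070

i: (-15)·12 - 15·(-9) = -180 - (-135) = -45
j: 15·(-14) - (-14)·12 = -210 - (-168) = -42
k: (-14)·(-9) - (-15)·(-14) = 126 - 210 = -84
m × n = (-45, -42, -84)
|m × n| = √((-45)² + (-42)² + (-84)²) = √10845 ≈ 104.1393
area = ½ · 104.1393 ≈ 52.070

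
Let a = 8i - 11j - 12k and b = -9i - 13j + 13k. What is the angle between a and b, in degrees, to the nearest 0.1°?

a · b = 8·(-9) + (-11)·(-13) + (-12)·13 = -72 + 143 - 156 = -85
|a|² = 64 + 121 + 144 = 329,  |a| = √329 ≈ 18.138357
|b|² = 81 + 169 + 169 = 419,  |b| = √419 ≈ 20.469489
cos θ = -85 / (18.138357 · 20.469489) ≈ -0.22894
θ = arccos(-0.22894) ≈ 103.2°

103.2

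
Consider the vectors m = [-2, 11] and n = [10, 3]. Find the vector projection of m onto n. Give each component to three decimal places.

m · n = (-2)·10 + 11·3 = -20 + 33 = 13
|n|² = 100 + 9 = 109
proj_n m = (13/109) · (10, 3) ≈ (1.193, 0.358)

(1.193, 0.358)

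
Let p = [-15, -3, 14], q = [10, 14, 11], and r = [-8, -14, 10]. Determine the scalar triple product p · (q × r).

q × r:
i: 14·10 - 11·(-14) = 140 - (-154) = 294
j: 11·(-8) - 10·10 = -88 - 100 = -188
k: 10·(-14) - 14·(-8) = -140 - (-112) = -28
q × r = (294, -188, -28)
p · (q × r) = (-15)·294 + (-3)·(-188) + 14·(-28) = -4410 + 564 - 392 = -4238

-4238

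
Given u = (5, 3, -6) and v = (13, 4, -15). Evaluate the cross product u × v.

(-21, -3, -19)

i: 3·(-15) - (-6)·4 = -45 - (-24) = -21
j: (-6)·13 - 5·(-15) = -78 - (-75) = -3
k: 5·4 - 3·13 = 20 - 39 = -19
u × v = (-21, -3, -19)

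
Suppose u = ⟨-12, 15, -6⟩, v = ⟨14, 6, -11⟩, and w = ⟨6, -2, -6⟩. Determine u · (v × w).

1350

v × w:
i: 6·(-6) - (-11)·(-2) = -36 - 22 = -58
j: (-11)·6 - 14·(-6) = -66 - (-84) = 18
k: 14·(-2) - 6·6 = -28 - 36 = -64
v × w = (-58, 18, -64)
u · (v × w) = (-12)·(-58) + 15·18 + (-6)·(-64) = 696 + 270 + 384 = 1350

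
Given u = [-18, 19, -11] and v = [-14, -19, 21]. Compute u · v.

-340

u · v = (-18)·(-14) + 19·(-19) + (-11)·21 = 252 - 361 - 231 = -340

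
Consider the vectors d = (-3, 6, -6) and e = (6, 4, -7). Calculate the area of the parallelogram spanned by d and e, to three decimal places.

i: 6·(-7) - (-6)·4 = -42 - (-24) = -18
j: (-6)·6 - (-3)·(-7) = -36 - 21 = -57
k: (-3)·4 - 6·6 = -12 - 36 = -48
d × e = (-18, -57, -48)
|d × e| = √((-18)² + (-57)² + (-48)²) = √5877 ≈ 76.6616

76.662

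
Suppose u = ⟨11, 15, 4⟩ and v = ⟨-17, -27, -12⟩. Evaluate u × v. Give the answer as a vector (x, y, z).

i: 15·(-12) - 4·(-27) = -180 - (-108) = -72
j: 4·(-17) - 11·(-12) = -68 - (-132) = 64
k: 11·(-27) - 15·(-17) = -297 - (-255) = -42
u × v = (-72, 64, -42)

(-72, 64, -42)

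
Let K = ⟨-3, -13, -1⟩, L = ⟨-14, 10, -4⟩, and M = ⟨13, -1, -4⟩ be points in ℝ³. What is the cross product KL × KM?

(-33, -81, -500)

KL = (-11, 23, -3)
KM = (16, 12, -3)
i: 23·(-3) - (-3)·12 = -69 - (-36) = -33
j: (-3)·16 - (-11)·(-3) = -48 - 33 = -81
k: (-11)·12 - 23·16 = -132 - 368 = -500
KL × KM = (-33, -81, -500)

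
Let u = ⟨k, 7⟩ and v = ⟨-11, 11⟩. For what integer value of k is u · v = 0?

u · v = k·(-11) + 7·11 = 77 - 11k
Set equal to 0: -11k = -77, so k = 7.

7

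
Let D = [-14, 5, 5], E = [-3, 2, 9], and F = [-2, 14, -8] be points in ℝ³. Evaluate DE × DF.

DE = (11, -3, 4)
DF = (12, 9, -13)
i: (-3)·(-13) - 4·9 = 39 - 36 = 3
j: 4·12 - 11·(-13) = 48 - (-143) = 191
k: 11·9 - (-3)·12 = 99 - (-36) = 135
DE × DF = (3, 191, 135)

(3, 191, 135)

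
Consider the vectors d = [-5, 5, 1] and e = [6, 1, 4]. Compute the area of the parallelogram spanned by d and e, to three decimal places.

i: 5·4 - 1·1 = 20 - 1 = 19
j: 1·6 - (-5)·4 = 6 - (-20) = 26
k: (-5)·1 - 5·6 = -5 - 30 = -35
d × e = (19, 26, -35)
|d × e| = √(19² + 26² + (-35)²) = √2262 ≈ 47.5605

47.560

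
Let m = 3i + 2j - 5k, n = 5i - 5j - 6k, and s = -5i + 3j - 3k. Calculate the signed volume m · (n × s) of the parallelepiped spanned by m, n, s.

n × s:
i: (-5)·(-3) - (-6)·3 = 15 - (-18) = 33
j: (-6)·(-5) - 5·(-3) = 30 - (-15) = 45
k: 5·3 - (-5)·(-5) = 15 - 25 = -10
n × s = (33, 45, -10)
m · (n × s) = 3·33 + 2·45 + (-5)·(-10) = 99 + 90 + 50 = 239

239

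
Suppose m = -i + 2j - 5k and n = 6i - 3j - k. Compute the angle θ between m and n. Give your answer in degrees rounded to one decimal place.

100.9

m · n = (-1)·6 + 2·(-3) + (-5)·(-1) = -6 - 6 + 5 = -7
|m|² = 1 + 4 + 25 = 30,  |m| = √30 ≈ 5.477226
|n|² = 36 + 9 + 1 = 46,  |n| = √46 ≈ 6.782330
cos θ = -7 / (5.477226 · 6.782330) ≈ -0.18843
θ = arccos(-0.18843) ≈ 100.9°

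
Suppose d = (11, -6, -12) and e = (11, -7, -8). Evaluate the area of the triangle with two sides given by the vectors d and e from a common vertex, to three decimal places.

i: (-6)·(-8) - (-12)·(-7) = 48 - 84 = -36
j: (-12)·11 - 11·(-8) = -132 - (-88) = -44
k: 11·(-7) - (-6)·11 = -77 - (-66) = -11
d × e = (-36, -44, -11)
|d × e| = √((-36)² + (-44)² + (-11)²) = √3353 ≈ 57.9051
area = ½ · 57.9051 ≈ 28.953

28.953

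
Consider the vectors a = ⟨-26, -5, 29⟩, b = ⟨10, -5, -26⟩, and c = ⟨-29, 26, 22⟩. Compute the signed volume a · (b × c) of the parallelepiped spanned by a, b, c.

b × c:
i: (-5)·22 - (-26)·26 = -110 - (-676) = 566
j: (-26)·(-29) - 10·22 = 754 - 220 = 534
k: 10·26 - (-5)·(-29) = 260 - 145 = 115
b × c = (566, 534, 115)
a · (b × c) = (-26)·566 + (-5)·534 + 29·115 = -14716 - 2670 + 3335 = -14051

-14051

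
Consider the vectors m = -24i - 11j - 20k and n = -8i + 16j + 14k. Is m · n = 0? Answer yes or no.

m · n = (-24)·(-8) + (-11)·16 + (-20)·14 = 192 - 176 - 280 = -264
Nonzero, so the vectors are not orthogonal.

no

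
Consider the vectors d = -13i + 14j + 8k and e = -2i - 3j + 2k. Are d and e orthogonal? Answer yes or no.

d · e = (-13)·(-2) + 14·(-3) + 8·2 = 26 - 42 + 16 = 0
Zero, so the vectors are orthogonal.

yes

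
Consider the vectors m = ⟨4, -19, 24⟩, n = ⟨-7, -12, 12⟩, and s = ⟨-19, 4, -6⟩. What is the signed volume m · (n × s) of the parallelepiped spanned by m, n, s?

n × s:
i: (-12)·(-6) - 12·4 = 72 - 48 = 24
j: 12·(-19) - (-7)·(-6) = -228 - 42 = -270
k: (-7)·4 - (-12)·(-19) = -28 - 228 = -256
n × s = (24, -270, -256)
m · (n × s) = 4·24 + (-19)·(-270) + 24·(-256) = 96 + 5130 - 6144 = -918

-918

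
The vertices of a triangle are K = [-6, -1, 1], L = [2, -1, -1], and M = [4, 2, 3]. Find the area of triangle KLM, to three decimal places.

21.840

KL = (8, 0, -2),  KM = (10, 3, 2)
i: 0·2 - (-2)·3 = 0 - (-6) = 6
j: (-2)·10 - 8·2 = -20 - 16 = -36
k: 8·3 - 0·10 = 24 - 0 = 24
KL × KM = (6, -36, 24)
|KL × KM| = √1908 ≈ 43.6807
area = ½ · 43.6807 ≈ 21.840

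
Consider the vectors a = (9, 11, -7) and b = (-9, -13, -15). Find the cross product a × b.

i: 11·(-15) - (-7)·(-13) = -165 - 91 = -256
j: (-7)·(-9) - 9·(-15) = 63 - (-135) = 198
k: 9·(-13) - 11·(-9) = -117 - (-99) = -18
a × b = (-256, 198, -18)

(-256, 198, -18)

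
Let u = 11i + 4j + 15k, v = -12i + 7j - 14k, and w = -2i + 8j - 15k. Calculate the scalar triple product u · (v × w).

-1761

v × w:
i: 7·(-15) - (-14)·8 = -105 - (-112) = 7
j: (-14)·(-2) - (-12)·(-15) = 28 - 180 = -152
k: (-12)·8 - 7·(-2) = -96 - (-14) = -82
v × w = (7, -152, -82)
u · (v × w) = 11·7 + 4·(-152) + 15·(-82) = 77 - 608 - 1230 = -1761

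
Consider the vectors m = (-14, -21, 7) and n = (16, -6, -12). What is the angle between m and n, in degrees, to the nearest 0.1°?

109.4

m · n = (-14)·16 + (-21)·(-6) + 7·(-12) = -224 + 126 - 84 = -182
|m|² = 196 + 441 + 49 = 686,  |m| = √686 ≈ 26.191602
|n|² = 256 + 36 + 144 = 436,  |n| = √436 ≈ 20.880613
cos θ = -182 / (26.191602 · 20.880613) ≈ -0.33279
θ = arccos(-0.33279) ≈ 109.4°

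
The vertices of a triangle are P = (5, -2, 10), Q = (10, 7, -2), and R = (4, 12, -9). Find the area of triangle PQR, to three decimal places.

66.519

PQ = (5, 9, -12),  PR = (-1, 14, -19)
i: 9·(-19) - (-12)·14 = -171 - (-168) = -3
j: (-12)·(-1) - 5·(-19) = 12 - (-95) = 107
k: 5·14 - 9·(-1) = 70 - (-9) = 79
PQ × PR = (-3, 107, 79)
|PQ × PR| = √17699 ≈ 133.0376
area = ½ · 133.0376 ≈ 66.519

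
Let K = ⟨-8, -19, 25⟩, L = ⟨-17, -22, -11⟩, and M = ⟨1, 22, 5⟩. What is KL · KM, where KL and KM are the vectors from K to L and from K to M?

516

KL = L − K = (-9, -3, -36)
KM = M − K = (9, 41, -20)
KL · KM = (-9)·9 + (-3)·41 + (-36)·(-20) = -81 - 123 + 720 = 516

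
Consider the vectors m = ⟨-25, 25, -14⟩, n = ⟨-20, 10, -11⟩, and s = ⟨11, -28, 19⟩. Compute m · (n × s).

n × s:
i: 10·19 - (-11)·(-28) = 190 - 308 = -118
j: (-11)·11 - (-20)·19 = -121 - (-380) = 259
k: (-20)·(-28) - 10·11 = 560 - 110 = 450
n × s = (-118, 259, 450)
m · (n × s) = (-25)·(-118) + 25·259 + (-14)·450 = 2950 + 6475 - 6300 = 3125

3125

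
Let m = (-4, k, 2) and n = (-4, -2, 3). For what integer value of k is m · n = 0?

m · n = (-4)·(-4) + k·(-2) + 2·3 = 22 - 2k
Set equal to 0: -2k = -22, so k = 11.

11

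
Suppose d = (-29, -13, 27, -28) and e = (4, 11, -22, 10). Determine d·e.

d · e = (-29)·4 + (-13)·11 + 27·(-22) + (-28)·10 = -116 - 143 - 594 - 280 = -1133

-1133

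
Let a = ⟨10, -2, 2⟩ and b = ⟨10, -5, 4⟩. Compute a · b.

a · b = 10·10 + (-2)·(-5) + 2·4 = 100 + 10 + 8 = 118

118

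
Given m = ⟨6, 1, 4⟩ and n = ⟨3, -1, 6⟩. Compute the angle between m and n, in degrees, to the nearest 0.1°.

33.9

m · n = 6·3 + 1·(-1) + 4·6 = 18 - 1 + 24 = 41
|m|² = 36 + 1 + 16 = 53,  |m| = √53 ≈ 7.280110
|n|² = 9 + 1 + 36 = 46,  |n| = √46 ≈ 6.782330
cos θ = 41 / (7.280110 · 6.782330) ≈ 0.83036
θ = arccos(0.83036) ≈ 33.9°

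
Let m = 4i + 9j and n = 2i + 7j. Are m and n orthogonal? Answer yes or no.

m · n = 4·2 + 9·7 = 8 + 63 = 71
Nonzero, so the vectors are not orthogonal.

no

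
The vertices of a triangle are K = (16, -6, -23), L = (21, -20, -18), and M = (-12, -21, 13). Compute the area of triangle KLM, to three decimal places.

355.151

KL = (5, -14, 5),  KM = (-28, -15, 36)
i: (-14)·36 - 5·(-15) = -504 - (-75) = -429
j: 5·(-28) - 5·36 = -140 - 180 = -320
k: 5·(-15) - (-14)·(-28) = -75 - 392 = -467
KL × KM = (-429, -320, -467)
|KL × KM| = √504530 ≈ 710.3028
area = ½ · 710.3028 ≈ 355.151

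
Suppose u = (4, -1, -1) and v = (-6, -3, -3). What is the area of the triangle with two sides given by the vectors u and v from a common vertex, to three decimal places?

i: (-1)·(-3) - (-1)·(-3) = 3 - 3 = 0
j: (-1)·(-6) - 4·(-3) = 6 - (-12) = 18
k: 4·(-3) - (-1)·(-6) = -12 - 6 = -18
u × v = (0, 18, -18)
|u × v| = √(0² + 18² + (-18)²) = √648 ≈ 25.4558
area = ½ · 25.4558 ≈ 12.728

12.728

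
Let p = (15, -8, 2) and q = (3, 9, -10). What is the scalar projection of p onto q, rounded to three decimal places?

p · q = 15·3 + (-8)·9 + 2·(-10) = 45 - 72 - 20 = -47
|q| = √(9 + 81 + 100) = √190 ≈ 13.7840
comp_q p = -47 / √190 ≈ -3.410

-3.410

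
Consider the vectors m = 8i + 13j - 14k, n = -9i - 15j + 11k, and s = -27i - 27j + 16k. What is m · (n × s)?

n × s:
i: (-15)·16 - 11·(-27) = -240 - (-297) = 57
j: 11·(-27) - (-9)·16 = -297 - (-144) = -153
k: (-9)·(-27) - (-15)·(-27) = 243 - 405 = -162
n × s = (57, -153, -162)
m · (n × s) = 8·57 + 13·(-153) + (-14)·(-162) = 456 - 1989 + 2268 = 735

735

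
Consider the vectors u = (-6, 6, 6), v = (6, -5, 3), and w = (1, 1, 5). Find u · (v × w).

v × w:
i: (-5)·5 - 3·1 = -25 - 3 = -28
j: 3·1 - 6·5 = 3 - 30 = -27
k: 6·1 - (-5)·1 = 6 - (-5) = 11
v × w = (-28, -27, 11)
u · (v × w) = (-6)·(-28) + 6·(-27) + 6·11 = 168 - 162 + 66 = 72

72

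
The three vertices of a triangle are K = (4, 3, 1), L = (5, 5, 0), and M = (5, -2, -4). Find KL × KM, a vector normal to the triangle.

KL = (1, 2, -1)
KM = (1, -5, -5)
i: 2·(-5) - (-1)·(-5) = -10 - 5 = -15
j: (-1)·1 - 1·(-5) = -1 - (-5) = 4
k: 1·(-5) - 2·1 = -5 - 2 = -7
KL × KM = (-15, 4, -7)

(-15, 4, -7)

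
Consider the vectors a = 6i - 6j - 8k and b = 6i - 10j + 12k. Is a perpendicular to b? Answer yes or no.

yes

a · b = 6·6 + (-6)·(-10) + (-8)·12 = 36 + 60 - 96 = 0
Zero, so the vectors are orthogonal.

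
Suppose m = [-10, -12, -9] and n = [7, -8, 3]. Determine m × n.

i: (-12)·3 - (-9)·(-8) = -36 - 72 = -108
j: (-9)·7 - (-10)·3 = -63 - (-30) = -33
k: (-10)·(-8) - (-12)·7 = 80 - (-84) = 164
m × n = (-108, -33, 164)

(-108, -33, 164)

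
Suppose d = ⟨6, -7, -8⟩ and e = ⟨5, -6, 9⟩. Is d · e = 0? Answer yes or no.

yes

d · e = 6·5 + (-7)·(-6) + (-8)·9 = 30 + 42 - 72 = 0
Zero, so the vectors are orthogonal.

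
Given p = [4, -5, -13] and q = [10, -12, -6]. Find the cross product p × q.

i: (-5)·(-6) - (-13)·(-12) = 30 - 156 = -126
j: (-13)·10 - 4·(-6) = -130 - (-24) = -106
k: 4·(-12) - (-5)·10 = -48 - (-50) = 2
p × q = (-126, -106, 2)

(-126, -106, 2)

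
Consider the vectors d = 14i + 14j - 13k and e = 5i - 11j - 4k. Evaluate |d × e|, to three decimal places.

299.763

i: 14·(-4) - (-13)·(-11) = -56 - 143 = -199
j: (-13)·5 - 14·(-4) = -65 - (-56) = -9
k: 14·(-11) - 14·5 = -154 - 70 = -224
d × e = (-199, -9, -224)
|d × e| = √((-199)² + (-9)² + (-224)²) = √89858 ≈ 299.7632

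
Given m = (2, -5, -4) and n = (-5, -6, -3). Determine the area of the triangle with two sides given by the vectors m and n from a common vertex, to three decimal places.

23.054

i: (-5)·(-3) - (-4)·(-6) = 15 - 24 = -9
j: (-4)·(-5) - 2·(-3) = 20 - (-6) = 26
k: 2·(-6) - (-5)·(-5) = -12 - 25 = -37
m × n = (-9, 26, -37)
|m × n| = √((-9)² + 26² + (-37)²) = √2126 ≈ 46.1086
area = ½ · 46.1086 ≈ 23.054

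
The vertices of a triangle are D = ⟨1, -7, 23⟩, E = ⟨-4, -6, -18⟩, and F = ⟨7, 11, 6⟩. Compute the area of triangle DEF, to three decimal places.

399.568

DE = (-5, 1, -41),  DF = (6, 18, -17)
i: 1·(-17) - (-41)·18 = -17 - (-738) = 721
j: (-41)·6 - (-5)·(-17) = -246 - 85 = -331
k: (-5)·18 - 1·6 = -90 - 6 = -96
DE × DF = (721, -331, -96)
|DE × DF| = √638618 ≈ 799.1358
area = ½ · 799.1358 ≈ 399.568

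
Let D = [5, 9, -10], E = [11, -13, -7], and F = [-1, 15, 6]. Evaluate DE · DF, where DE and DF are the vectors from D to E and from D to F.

-120

DE = E − D = (6, -22, 3)
DF = F − D = (-6, 6, 16)
DE · DF = 6·(-6) + (-22)·6 + 3·16 = -36 - 132 + 48 = -120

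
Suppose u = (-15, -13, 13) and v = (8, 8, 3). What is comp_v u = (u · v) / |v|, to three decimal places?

u · v = (-15)·8 + (-13)·8 + 13·3 = -120 - 104 + 39 = -185
|v| = √(64 + 64 + 9) = √137 ≈ 11.7047
comp_v u = -185 / √137 ≈ -15.806

-15.806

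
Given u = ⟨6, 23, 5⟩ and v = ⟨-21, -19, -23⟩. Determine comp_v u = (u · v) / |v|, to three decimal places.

-18.584

u · v = 6·(-21) + 23·(-19) + 5·(-23) = -126 - 437 - 115 = -678
|v| = √(441 + 361 + 529) = √1331 ≈ 36.4829
comp_v u = -678 / √1331 ≈ -18.584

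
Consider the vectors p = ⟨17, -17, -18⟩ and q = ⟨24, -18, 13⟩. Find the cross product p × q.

(-545, -653, 102)

i: (-17)·13 - (-18)·(-18) = -221 - 324 = -545
j: (-18)·24 - 17·13 = -432 - 221 = -653
k: 17·(-18) - (-17)·24 = -306 - (-408) = 102
p × q = (-545, -653, 102)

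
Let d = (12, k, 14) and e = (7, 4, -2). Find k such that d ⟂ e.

-14

d · e = 12·7 + k·4 + 14·(-2) = 56 + 4k
Set equal to 0: 4k = -56, so k = -14.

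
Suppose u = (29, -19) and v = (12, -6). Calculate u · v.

u · v = 29·12 + (-19)·(-6) = 348 + 114 = 462

462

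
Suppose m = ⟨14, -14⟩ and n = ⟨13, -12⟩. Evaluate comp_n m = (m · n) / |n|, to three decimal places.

19.783

m · n = 14·13 + (-14)·(-12) = 182 + 168 = 350
|n| = √(169 + 144) = √313 ≈ 17.6918
comp_n m = 350 / √313 ≈ 19.783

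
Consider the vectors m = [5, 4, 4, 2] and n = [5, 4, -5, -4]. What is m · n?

13

m · n = 5·5 + 4·4 + 4·(-5) + 2·(-4) = 25 + 16 - 20 - 8 = 13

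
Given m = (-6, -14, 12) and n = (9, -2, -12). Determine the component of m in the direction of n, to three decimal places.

-11.234

m · n = (-6)·9 + (-14)·(-2) + 12·(-12) = -54 + 28 - 144 = -170
|n| = √(81 + 4 + 144) = √229 ≈ 15.1327
comp_n m = -170 / √229 ≈ -11.234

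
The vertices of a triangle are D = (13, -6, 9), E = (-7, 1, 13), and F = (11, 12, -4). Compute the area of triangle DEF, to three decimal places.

DE = (-20, 7, 4),  DF = (-2, 18, -13)
i: 7·(-13) - 4·18 = -91 - 72 = -163
j: 4·(-2) - (-20)·(-13) = -8 - 260 = -268
k: (-20)·18 - 7·(-2) = -360 - (-14) = -346
DE × DF = (-163, -268, -346)
|DE × DF| = √218109 ≈ 467.0214
area = ½ · 467.0214 ≈ 233.511

233.511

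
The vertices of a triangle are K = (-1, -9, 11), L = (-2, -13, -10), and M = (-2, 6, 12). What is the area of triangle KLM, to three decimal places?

156.178

KL = (-1, -4, -21),  KM = (-1, 15, 1)
i: (-4)·1 - (-21)·15 = -4 - (-315) = 311
j: (-21)·(-1) - (-1)·1 = 21 - (-1) = 22
k: (-1)·15 - (-4)·(-1) = -15 - 4 = -19
KL × KM = (311, 22, -19)
|KL × KM| = √97566 ≈ 312.3556
area = ½ · 312.3556 ≈ 156.178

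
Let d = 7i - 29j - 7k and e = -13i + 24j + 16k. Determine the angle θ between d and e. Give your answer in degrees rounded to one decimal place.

d · e = 7·(-13) + (-29)·24 + (-7)·16 = -91 - 696 - 112 = -899
|d|² = 49 + 841 + 49 = 939,  |d| = √939 ≈ 30.643107
|e|² = 169 + 576 + 256 = 1001,  |e| = √1001 ≈ 31.638584
cos θ = -899 / (30.643107 · 31.638584) ≈ -0.92728
θ = arccos(-0.92728) ≈ 158.0°

158.0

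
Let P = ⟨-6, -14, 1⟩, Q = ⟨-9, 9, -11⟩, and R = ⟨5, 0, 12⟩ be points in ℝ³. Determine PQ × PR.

PQ = (-3, 23, -12)
PR = (11, 14, 11)
i: 23·11 - (-12)·14 = 253 - (-168) = 421
j: (-12)·11 - (-3)·11 = -132 - (-33) = -99
k: (-3)·14 - 23·11 = -42 - 253 = -295
PQ × PR = (421, -99, -295)

(421, -99, -295)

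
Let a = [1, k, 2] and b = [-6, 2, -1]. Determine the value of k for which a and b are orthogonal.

a · b = 1·(-6) + k·2 + 2·(-1) = -8 + 2k
Set equal to 0: 2k = 8, so k = 4.

4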